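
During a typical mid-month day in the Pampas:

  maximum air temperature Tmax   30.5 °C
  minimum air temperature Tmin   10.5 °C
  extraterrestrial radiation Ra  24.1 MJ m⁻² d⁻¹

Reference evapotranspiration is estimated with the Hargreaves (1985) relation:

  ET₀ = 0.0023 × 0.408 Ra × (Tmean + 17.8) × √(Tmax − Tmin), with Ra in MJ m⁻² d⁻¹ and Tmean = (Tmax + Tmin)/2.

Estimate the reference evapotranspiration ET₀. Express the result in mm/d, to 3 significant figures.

Tmean = (30.5 + 10.5)/2 = 20.50 °C
0.408 Ra = 0.408 × 24.1 = 9.8328 mm/d equivalent
ET₀ = 0.0023 × 9.8328 × (20.50 + 17.8) × √20.0 = 0.0023 × 9.8328 × 38.30 × 4.4721 = 3.8736 mm/d

3.87 mm/d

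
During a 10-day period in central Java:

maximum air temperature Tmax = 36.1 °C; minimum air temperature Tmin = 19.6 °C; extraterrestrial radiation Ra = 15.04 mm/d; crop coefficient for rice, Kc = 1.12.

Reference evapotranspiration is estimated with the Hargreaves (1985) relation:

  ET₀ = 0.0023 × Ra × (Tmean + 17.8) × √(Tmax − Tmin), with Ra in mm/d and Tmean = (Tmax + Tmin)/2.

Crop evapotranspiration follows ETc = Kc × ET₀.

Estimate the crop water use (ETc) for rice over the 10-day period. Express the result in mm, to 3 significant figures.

Tmean = (36.1 + 19.6)/2 = 27.85 °C
ET₀ = 0.0023 × 15.04 × (27.85 + 17.8) × √16.5 = 0.0023 × 15.04 × 45.65 × 4.0620 = 6.4144 mm/d
ETc = Kc × ET₀ = 1.12 × 6.4144 = 7.1841 mm/d
Over 10 days: 7.1841 × 10 = 71.841 mm

71.8 mm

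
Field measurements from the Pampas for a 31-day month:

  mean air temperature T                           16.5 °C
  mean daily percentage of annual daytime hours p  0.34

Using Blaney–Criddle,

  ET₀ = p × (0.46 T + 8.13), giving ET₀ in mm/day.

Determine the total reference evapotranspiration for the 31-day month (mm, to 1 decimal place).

ET₀ = 0.34 × (0.46 × 16.5 + 8.13) = 0.34 × 15.720 = 5.3448 mm/d
Monthly total = 5.3448 × 31 = 165.689 mm

165.7 mm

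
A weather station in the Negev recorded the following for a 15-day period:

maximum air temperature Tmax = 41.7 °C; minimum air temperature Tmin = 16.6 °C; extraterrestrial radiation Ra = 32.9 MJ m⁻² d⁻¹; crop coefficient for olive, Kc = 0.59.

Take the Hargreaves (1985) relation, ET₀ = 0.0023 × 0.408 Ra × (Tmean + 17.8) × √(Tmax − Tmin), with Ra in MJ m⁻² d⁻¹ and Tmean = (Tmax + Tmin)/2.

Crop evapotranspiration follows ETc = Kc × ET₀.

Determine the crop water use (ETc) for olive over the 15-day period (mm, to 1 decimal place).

64.3 mm

Tmean = (41.7 + 16.6)/2 = 29.15 °C
0.408 Ra = 0.408 × 32.9 = 13.4232 mm/d equivalent
ET₀ = 0.0023 × 13.4232 × (29.15 + 17.8) × √25.1 = 0.0023 × 13.4232 × 46.95 × 5.0100 = 7.2620 mm/d
ETc = Kc × ET₀ = 0.59 × 7.2620 = 4.2846 mm/d
Over 15 days: 4.2846 × 15 = 64.269 mm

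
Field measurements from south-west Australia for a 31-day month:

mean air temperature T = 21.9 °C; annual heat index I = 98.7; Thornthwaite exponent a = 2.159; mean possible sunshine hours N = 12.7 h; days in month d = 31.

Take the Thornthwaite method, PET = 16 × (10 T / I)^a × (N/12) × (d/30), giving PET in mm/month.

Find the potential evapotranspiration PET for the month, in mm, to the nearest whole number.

10T/I = 10 × 21.9 / 98.7 = 2.2188
(10T/I)^a = 2.2188^2.159 = 5.5882
Uncorrected PET = 16 × 5.5882 = 89.411 mm
Correction = (N/12)(d/30) = (12.7/12)(31/30) = 1.0936
PET = 89.411 × 1.0936 = 97.780 mm/month

98 mm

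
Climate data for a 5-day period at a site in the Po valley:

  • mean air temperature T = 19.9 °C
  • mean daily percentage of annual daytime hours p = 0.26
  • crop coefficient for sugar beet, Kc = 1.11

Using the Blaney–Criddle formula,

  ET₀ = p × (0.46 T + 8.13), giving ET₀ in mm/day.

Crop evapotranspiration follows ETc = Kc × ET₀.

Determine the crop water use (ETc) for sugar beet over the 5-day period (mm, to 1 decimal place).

24.9 mm

ET₀ = 0.26 × (0.46 × 19.9 + 8.13) = 0.26 × 17.284 = 4.4938 mm/d
ETc = Kc × ET₀ = 1.11 × 4.4938 = 4.9881 mm/d
Over 5 days: 4.9881 × 5 = 24.941 mm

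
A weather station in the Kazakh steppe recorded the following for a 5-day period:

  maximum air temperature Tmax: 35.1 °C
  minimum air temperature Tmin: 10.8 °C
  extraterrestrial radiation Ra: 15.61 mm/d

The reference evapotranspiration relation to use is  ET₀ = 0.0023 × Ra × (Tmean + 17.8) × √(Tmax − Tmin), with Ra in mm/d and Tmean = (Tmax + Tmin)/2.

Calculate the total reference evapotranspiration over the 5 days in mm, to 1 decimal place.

Tmean = (35.1 + 10.8)/2 = 22.95 °C
ET₀ = 0.0023 × 15.61 × (22.95 + 17.8) × √24.3 = 0.0023 × 15.61 × 40.75 × 4.9295 = 7.2121 mm/d
Over 5 days: 7.2121 × 5 = 36.061 mm

36.1 mm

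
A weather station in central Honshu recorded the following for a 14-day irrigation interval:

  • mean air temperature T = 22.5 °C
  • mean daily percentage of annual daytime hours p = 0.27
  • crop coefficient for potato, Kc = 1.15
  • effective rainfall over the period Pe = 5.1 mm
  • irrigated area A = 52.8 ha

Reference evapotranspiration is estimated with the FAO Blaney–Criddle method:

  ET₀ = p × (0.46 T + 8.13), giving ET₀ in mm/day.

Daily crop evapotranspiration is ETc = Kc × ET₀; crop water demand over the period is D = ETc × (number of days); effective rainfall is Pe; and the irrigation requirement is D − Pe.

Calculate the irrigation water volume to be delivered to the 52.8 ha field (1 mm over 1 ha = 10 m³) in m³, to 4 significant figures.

ET₀ = 0.27 × (0.46 × 22.5 + 8.13) = 0.27 × 18.480 = 4.9896 mm/d
ETc = Kc × ET₀ = 1.15 × 4.9896 = 5.7380 mm/d
Crop demand D = ETc × 14 d = 5.7380 × 14 = 80.332 mm
D − Pe = 80.332 − 5.1 = 75.232 mm
Volume = 75.232 mm × 52.8 ha × 10 = 39722.5 m³

39720 m³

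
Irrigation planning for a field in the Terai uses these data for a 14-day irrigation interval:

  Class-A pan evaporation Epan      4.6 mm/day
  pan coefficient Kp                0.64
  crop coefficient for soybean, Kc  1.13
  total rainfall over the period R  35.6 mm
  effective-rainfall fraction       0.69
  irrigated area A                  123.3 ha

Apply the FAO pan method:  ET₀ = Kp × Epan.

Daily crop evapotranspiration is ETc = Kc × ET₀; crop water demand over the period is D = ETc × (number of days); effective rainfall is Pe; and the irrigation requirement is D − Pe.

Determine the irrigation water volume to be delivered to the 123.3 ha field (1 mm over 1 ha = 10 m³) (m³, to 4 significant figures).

ET₀ = 0.64 × 4.6 = 2.9440 mm/d
ETc = Kc × ET₀ = 1.13 × 2.9440 = 3.3267 mm/d
Crop demand D = ETc × 14 d = 3.3267 × 14 = 46.574 mm
Pe = 0.69 × 35.6 = 24.564 mm
D − Pe = 46.574 − 24.564 = 22.010 mm
Volume = 22.010 mm × 123.3 ha × 10 = 27138.3 m³

27140 m³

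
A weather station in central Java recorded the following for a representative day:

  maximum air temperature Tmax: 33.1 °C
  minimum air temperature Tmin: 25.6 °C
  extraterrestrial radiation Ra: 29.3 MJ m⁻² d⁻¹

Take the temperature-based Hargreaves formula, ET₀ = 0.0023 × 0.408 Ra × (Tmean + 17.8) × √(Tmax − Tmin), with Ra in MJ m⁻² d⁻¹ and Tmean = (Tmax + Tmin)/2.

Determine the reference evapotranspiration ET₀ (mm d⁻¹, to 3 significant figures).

3.55 mm d⁻¹

Tmean = (33.1 + 25.6)/2 = 29.35 °C
0.408 Ra = 0.408 × 29.3 = 11.9544 mm/d equivalent
ET₀ = 0.0023 × 11.9544 × (29.35 + 17.8) × √7.5 = 0.0023 × 11.9544 × 47.15 × 2.7386 = 3.5503 mm/d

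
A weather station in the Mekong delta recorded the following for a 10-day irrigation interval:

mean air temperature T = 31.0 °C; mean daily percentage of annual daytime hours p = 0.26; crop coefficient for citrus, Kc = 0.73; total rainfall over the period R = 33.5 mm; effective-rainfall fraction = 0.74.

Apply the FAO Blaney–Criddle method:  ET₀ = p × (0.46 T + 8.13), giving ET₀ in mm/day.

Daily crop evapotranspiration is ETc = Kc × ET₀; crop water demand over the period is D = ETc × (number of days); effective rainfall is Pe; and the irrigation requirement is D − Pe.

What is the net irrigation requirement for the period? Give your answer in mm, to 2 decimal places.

17.71 mm

ET₀ = 0.26 × (0.46 × 31.0 + 8.13) = 0.26 × 22.390 = 5.8214 mm/d
ETc = Kc × ET₀ = 0.73 × 5.8214 = 4.2496 mm/d
Crop demand D = ETc × 10 d = 4.2496 × 10 = 42.496 mm
Pe = 0.74 × 33.5 = 24.790 mm
D − Pe = 42.496 − 24.790 = 17.706 mm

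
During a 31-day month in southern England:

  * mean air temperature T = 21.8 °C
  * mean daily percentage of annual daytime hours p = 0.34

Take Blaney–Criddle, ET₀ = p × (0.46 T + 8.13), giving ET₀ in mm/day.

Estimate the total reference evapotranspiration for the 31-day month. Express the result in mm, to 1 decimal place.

191.4 mm

ET₀ = 0.34 × (0.46 × 21.8 + 8.13) = 0.34 × 18.158 = 6.1737 mm/d
Monthly total = 6.1737 × 31 = 191.385 mm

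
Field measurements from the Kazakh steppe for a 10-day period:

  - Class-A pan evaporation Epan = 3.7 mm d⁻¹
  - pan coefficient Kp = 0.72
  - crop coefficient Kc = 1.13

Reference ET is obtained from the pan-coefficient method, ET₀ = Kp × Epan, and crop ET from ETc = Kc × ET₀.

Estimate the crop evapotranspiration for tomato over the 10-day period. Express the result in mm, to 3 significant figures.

ET₀ = 0.72 × 3.7 = 2.6640 mm/d
ETc = Kc × ET₀ = 1.13 × 2.6640 = 3.0103 mm/d
Over 10 days: 3.0103 × 10 = 30.103 mm

30.1 mm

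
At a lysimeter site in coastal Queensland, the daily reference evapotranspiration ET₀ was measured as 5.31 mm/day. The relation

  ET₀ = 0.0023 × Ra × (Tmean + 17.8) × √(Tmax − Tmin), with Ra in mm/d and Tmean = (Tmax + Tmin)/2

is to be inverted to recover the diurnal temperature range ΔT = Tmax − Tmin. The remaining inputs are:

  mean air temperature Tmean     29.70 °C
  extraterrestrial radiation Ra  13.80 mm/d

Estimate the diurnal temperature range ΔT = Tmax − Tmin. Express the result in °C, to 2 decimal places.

12.40 °C

√ΔT = ET₀ / [0.0023 × Ra × (Tmean+17.8)] = 5.31 / (0.0023 × 13.80 × 47.50) = 3.5220
ΔT = 3.5220² = 12.404 °C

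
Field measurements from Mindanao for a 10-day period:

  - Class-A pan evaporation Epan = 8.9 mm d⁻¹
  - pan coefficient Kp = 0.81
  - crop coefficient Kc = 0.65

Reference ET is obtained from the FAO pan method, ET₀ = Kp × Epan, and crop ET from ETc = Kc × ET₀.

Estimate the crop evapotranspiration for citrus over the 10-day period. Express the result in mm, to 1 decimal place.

ET₀ = 0.81 × 8.9 = 7.2090 mm/d
ETc = Kc × ET₀ = 0.65 × 7.2090 = 4.6859 mm/d
Over 10 days: 4.6859 × 10 = 46.859 mm

46.9 mm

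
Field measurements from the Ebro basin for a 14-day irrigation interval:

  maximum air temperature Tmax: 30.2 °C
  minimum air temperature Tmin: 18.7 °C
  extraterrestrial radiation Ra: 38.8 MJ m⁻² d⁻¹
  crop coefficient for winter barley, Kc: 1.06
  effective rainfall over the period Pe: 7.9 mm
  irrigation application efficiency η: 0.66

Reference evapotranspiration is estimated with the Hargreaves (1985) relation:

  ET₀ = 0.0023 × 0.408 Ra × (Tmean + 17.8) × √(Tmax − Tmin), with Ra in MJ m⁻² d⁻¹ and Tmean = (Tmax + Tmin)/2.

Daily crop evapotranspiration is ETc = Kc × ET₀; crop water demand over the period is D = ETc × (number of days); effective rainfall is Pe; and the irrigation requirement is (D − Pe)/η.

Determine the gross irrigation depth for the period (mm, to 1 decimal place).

105.3 mm

Tmean = (30.2 + 18.7)/2 = 24.45 °C
0.408 Ra = 0.408 × 38.8 = 15.8304 mm/d equivalent
ET₀ = 0.0023 × 15.8304 × (24.45 + 17.8) × √11.5 = 0.0023 × 15.8304 × 42.25 × 3.3912 = 5.2167 mm/d
ETc = Kc × ET₀ = 1.06 × 5.2167 = 5.5297 mm/d
Crop demand D = ETc × 14 d = 5.5297 × 14 = 77.416 mm
D − Pe = 77.416 − 7.9 = 69.516 mm
Gross irrigation = 69.516 / 0.66 = 105.327 mm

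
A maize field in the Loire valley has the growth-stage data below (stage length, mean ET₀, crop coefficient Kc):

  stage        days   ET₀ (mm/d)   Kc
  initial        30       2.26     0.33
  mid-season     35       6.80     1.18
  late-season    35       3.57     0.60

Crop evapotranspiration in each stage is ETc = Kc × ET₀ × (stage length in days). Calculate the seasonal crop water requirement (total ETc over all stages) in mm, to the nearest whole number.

378 mm

initial: 0.33 × 2.26 × 30 = 22.37 mm
mid-season: 1.18 × 6.80 × 35 = 280.84 mm
late-season: 0.60 × 3.57 × 35 = 74.97 mm
Seasonal total = 378.18 mm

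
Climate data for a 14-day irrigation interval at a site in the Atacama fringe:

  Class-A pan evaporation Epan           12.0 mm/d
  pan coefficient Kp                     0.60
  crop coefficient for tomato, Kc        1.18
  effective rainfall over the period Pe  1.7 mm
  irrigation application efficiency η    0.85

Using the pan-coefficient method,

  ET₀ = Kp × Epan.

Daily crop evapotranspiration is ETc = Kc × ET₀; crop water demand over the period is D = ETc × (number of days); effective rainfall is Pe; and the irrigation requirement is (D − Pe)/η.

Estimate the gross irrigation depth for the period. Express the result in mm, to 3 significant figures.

ET₀ = 0.60 × 12.0 = 7.2000 mm/d
ETc = Kc × ET₀ = 1.18 × 7.2000 = 8.4960 mm/d
Crop demand D = ETc × 14 d = 8.4960 × 14 = 118.944 mm
D − Pe = 118.944 − 1.7 = 117.244 mm
Gross irrigation = 117.244 / 0.85 = 137.934 mm

138 mm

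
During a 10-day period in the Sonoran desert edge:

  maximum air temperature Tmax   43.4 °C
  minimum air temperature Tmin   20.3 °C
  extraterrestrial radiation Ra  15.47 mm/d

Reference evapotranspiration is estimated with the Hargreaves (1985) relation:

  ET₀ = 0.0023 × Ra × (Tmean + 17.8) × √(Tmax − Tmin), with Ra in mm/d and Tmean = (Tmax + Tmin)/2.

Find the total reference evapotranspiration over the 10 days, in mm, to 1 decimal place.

Tmean = (43.4 + 20.3)/2 = 31.85 °C
ET₀ = 0.0023 × 15.47 × (31.85 + 17.8) × √23.1 = 0.0023 × 15.47 × 49.65 × 4.8062 = 8.4906 mm/d
Over 10 days: 8.4906 × 10 = 84.906 mm

84.9 mm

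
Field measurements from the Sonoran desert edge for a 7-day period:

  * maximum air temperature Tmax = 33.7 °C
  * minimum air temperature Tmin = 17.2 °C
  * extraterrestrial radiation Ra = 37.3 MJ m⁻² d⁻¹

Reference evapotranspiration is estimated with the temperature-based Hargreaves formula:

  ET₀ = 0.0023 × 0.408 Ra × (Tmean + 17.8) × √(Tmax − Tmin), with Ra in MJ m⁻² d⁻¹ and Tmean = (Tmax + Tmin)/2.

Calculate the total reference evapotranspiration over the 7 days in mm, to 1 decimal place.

Tmean = (33.7 + 17.2)/2 = 25.45 °C
0.408 Ra = 0.408 × 37.3 = 15.2184 mm/d equivalent
ET₀ = 0.0023 × 15.2184 × (25.45 + 17.8) × √16.5 = 0.0023 × 15.2184 × 43.25 × 4.0620 = 6.1493 mm/d
Over 7 days: 6.1493 × 7 = 43.045 mm

43.0 mm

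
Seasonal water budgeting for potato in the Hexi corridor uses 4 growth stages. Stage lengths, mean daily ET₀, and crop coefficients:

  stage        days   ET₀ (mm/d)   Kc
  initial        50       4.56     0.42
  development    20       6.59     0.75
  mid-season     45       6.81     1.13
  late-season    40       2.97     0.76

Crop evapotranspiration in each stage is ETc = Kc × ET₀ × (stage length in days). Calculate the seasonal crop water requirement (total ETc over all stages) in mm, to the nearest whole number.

631 mm

initial: 0.42 × 4.56 × 50 = 95.76 mm
development: 0.75 × 6.59 × 20 = 98.85 mm
mid-season: 1.13 × 6.81 × 45 = 346.29 mm
late-season: 0.76 × 2.97 × 40 = 90.29 mm
Seasonal total = 631.19 mm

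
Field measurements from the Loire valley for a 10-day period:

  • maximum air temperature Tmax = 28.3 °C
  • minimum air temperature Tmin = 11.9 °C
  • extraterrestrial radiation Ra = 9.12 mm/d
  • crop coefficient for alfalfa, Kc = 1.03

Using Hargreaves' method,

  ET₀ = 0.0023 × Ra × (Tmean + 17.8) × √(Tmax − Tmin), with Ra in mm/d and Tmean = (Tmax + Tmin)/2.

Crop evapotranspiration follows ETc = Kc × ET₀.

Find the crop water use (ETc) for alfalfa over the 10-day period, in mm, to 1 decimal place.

33.2 mm

Tmean = (28.3 + 11.9)/2 = 20.10 °C
ET₀ = 0.0023 × 9.12 × (20.10 + 17.8) × √16.4 = 0.0023 × 9.12 × 37.90 × 4.0497 = 3.2195 mm/d
ETc = Kc × ET₀ = 1.03 × 3.2195 = 3.3161 mm/d
Over 10 days: 3.3161 × 10 = 33.161 mm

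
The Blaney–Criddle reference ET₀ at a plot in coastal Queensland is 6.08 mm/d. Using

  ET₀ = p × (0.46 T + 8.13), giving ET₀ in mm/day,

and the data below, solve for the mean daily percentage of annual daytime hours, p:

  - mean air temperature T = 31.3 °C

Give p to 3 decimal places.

p = ET₀ / (0.46 T + 8.13) = 6.08 / (0.46 × 31.3 + 8.13) = 6.08 / 22.528 = 0.2699

0.270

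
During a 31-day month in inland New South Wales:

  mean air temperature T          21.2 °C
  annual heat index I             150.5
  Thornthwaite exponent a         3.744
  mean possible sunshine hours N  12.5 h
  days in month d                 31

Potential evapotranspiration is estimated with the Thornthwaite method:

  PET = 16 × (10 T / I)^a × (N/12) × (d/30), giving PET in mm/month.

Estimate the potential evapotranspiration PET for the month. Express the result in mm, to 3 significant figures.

62.1 mm

10T/I = 10 × 21.2 / 150.5 = 1.4086
(10T/I)^a = 1.4086^3.744 = 3.6063
Uncorrected PET = 16 × 3.6063 = 57.701 mm
Correction = (N/12)(d/30) = (12.5/12)(31/30) = 1.0764
PET = 57.701 × 1.0764 = 62.109 mm/month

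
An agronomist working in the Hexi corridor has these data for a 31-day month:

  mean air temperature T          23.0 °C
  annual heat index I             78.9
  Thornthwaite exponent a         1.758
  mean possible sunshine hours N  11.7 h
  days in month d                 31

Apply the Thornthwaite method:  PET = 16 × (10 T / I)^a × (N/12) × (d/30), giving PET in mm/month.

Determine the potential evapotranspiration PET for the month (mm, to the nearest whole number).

106 mm

10T/I = 10 × 23.0 / 78.9 = 2.9151
(10T/I)^a = 2.9151^1.758 = 6.5593
Uncorrected PET = 16 × 6.5593 = 104.949 mm
Correction = (N/12)(d/30) = (11.7/12)(31/30) = 1.0075
PET = 104.949 × 1.0075 = 105.736 mm/month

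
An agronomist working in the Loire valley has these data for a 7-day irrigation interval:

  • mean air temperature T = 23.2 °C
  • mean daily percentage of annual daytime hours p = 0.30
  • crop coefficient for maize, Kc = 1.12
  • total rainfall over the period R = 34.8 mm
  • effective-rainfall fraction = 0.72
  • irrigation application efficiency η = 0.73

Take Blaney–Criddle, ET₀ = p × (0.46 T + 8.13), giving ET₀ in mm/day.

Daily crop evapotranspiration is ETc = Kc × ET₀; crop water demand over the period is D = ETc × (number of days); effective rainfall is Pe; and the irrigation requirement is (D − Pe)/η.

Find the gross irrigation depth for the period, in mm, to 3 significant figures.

ET₀ = 0.30 × (0.46 × 23.2 + 8.13) = 0.30 × 18.802 = 5.6406 mm/d
ETc = Kc × ET₀ = 1.12 × 5.6406 = 6.3175 mm/d
Crop demand D = ETc × 7 d = 6.3175 × 7 = 44.223 mm
Pe = 0.72 × 34.8 = 25.056 mm
D − Pe = 44.223 − 25.056 = 19.167 mm
Gross irrigation = 19.167 / 0.73 = 26.256 mm

26.3 mm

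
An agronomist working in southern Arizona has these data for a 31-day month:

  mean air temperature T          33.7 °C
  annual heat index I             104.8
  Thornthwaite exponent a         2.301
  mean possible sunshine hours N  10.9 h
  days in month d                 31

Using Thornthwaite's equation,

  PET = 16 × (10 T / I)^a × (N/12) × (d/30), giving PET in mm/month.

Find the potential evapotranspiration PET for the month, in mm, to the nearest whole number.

221 mm

10T/I = 10 × 33.7 / 104.8 = 3.2156
(10T/I)^a = 3.2156^2.301 = 14.6964
Uncorrected PET = 16 × 14.6964 = 235.142 mm
Correction = (N/12)(d/30) = (10.9/12)(31/30) = 0.9386
PET = 235.142 × 0.9386 = 220.704 mm/month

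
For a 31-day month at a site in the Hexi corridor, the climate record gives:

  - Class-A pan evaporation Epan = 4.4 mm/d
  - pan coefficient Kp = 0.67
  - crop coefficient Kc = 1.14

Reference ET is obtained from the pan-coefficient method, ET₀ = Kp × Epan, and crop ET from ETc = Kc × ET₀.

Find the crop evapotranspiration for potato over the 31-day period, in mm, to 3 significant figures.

ET₀ = 0.67 × 4.4 = 2.9480 mm/d
ETc = Kc × ET₀ = 1.14 × 2.9480 = 3.3607 mm/d
Over 31 days: 3.3607 × 31 = 104.182 mm

104 mm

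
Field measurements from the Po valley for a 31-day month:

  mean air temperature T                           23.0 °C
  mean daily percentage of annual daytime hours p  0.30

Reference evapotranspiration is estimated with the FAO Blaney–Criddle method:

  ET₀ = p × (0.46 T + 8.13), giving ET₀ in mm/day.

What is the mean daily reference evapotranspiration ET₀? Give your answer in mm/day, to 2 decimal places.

ET₀ = 0.30 × (0.46 × 23.0 + 8.13) = 0.30 × 18.710 = 5.6130 mm/d

5.61 mm/day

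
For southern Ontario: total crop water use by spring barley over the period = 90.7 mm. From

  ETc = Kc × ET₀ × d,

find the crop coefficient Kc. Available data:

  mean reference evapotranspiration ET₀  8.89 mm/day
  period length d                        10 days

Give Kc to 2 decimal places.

ETc = Kc × ET₀ × d  ⇒  Kc = ETc / (ET₀ × d)
Kc = 90.7 / (8.89 × 10) = 90.7 / 88.90 = 1.0202

1.02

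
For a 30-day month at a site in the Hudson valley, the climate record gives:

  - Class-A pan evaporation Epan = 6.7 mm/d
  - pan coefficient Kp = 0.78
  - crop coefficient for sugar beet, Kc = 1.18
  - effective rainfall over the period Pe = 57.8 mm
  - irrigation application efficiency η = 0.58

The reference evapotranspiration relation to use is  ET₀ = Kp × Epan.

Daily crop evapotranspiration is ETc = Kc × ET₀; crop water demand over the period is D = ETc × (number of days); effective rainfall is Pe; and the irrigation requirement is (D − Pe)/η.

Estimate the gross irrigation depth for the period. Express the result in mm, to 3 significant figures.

219 mm

ET₀ = 0.78 × 6.7 = 5.2260 mm/d
ETc = Kc × ET₀ = 1.18 × 5.2260 = 6.1667 mm/d
Crop demand D = ETc × 30 d = 6.1667 × 30 = 185.001 mm
D − Pe = 185.001 − 57.8 = 127.201 mm
Gross irrigation = 127.201 / 0.58 = 219.312 mm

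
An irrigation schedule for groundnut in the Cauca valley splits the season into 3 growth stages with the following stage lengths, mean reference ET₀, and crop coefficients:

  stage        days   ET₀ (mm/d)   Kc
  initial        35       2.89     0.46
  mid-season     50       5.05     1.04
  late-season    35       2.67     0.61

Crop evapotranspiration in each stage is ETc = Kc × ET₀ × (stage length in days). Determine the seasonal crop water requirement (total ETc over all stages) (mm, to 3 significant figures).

366 mm

initial: 0.46 × 2.89 × 35 = 46.53 mm
mid-season: 1.04 × 5.05 × 50 = 262.60 mm
late-season: 0.61 × 2.67 × 35 = 57.00 mm
Seasonal total = 366.13 mm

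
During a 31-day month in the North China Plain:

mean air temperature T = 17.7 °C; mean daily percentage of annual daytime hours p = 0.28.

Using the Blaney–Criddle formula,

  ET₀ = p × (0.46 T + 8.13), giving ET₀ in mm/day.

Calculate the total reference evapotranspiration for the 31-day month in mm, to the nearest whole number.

ET₀ = 0.28 × (0.46 × 17.7 + 8.13) = 0.28 × 16.272 = 4.5562 mm/d
Monthly total = 4.5562 × 31 = 141.242 mm

141 mm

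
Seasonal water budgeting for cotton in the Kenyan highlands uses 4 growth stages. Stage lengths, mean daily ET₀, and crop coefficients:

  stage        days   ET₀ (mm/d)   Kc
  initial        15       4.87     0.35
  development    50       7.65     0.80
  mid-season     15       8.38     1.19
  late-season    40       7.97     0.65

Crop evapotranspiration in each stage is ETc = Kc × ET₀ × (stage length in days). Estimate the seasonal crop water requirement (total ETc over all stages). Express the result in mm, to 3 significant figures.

688 mm

initial: 0.35 × 4.87 × 15 = 25.57 mm
development: 0.80 × 7.65 × 50 = 306.00 mm
mid-season: 1.19 × 8.38 × 15 = 149.58 mm
late-season: 0.65 × 7.97 × 40 = 207.22 mm
Seasonal total = 688.37 mm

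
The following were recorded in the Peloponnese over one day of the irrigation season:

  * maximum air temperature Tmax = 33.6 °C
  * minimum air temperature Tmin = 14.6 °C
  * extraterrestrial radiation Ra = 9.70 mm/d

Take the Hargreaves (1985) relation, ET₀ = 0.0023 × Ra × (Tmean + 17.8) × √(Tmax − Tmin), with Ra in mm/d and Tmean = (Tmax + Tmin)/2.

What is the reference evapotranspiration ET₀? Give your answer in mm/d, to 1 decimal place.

4.1 mm/d

Tmean = (33.6 + 14.6)/2 = 24.10 °C
ET₀ = 0.0023 × 9.70 × (24.10 + 17.8) × √19.0 = 0.0023 × 9.70 × 41.90 × 4.3589 = 4.0747 mm/d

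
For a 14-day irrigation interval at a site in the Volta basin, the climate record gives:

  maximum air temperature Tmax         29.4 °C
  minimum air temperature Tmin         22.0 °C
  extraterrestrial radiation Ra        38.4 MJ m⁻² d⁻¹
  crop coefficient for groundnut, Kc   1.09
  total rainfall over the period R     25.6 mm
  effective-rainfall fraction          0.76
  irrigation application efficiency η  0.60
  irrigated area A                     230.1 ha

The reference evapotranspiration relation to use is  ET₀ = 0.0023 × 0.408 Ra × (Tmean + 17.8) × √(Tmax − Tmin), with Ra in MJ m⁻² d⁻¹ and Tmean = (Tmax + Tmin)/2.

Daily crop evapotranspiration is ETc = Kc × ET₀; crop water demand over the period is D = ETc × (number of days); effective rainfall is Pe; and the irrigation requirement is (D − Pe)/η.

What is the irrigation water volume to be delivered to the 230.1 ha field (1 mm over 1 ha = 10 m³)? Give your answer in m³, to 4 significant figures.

174900 m³

Tmean = (29.4 + 22.0)/2 = 25.70 °C
0.408 Ra = 0.408 × 38.4 = 15.6672 mm/d equivalent
ET₀ = 0.0023 × 15.6672 × (25.70 + 17.8) × √7.4 = 0.0023 × 15.6672 × 43.50 × 2.7203 = 4.2641 mm/d
ETc = Kc × ET₀ = 1.09 × 4.2641 = 4.6479 mm/d
Crop demand D = ETc × 14 d = 4.6479 × 14 = 65.071 mm
Pe = 0.76 × 25.6 = 19.456 mm
D − Pe = 65.071 − 19.456 = 45.615 mm
Gross irrigation = 45.615 / 0.60 = 76.025 mm
Volume = 76.025 mm × 230.1 ha × 10 = 174933.5 m³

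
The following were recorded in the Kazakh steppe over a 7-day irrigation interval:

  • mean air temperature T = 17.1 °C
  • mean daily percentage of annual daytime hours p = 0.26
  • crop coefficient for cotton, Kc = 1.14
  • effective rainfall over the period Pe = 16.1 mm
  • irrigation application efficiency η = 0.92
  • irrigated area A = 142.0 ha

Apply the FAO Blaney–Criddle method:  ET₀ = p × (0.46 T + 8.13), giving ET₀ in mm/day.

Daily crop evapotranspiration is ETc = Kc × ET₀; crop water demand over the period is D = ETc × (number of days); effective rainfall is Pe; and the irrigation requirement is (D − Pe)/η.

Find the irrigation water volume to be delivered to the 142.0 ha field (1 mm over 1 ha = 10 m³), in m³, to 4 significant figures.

ET₀ = 0.26 × (0.46 × 17.1 + 8.13) = 0.26 × 15.996 = 4.1590 mm/d
ETc = Kc × ET₀ = 1.14 × 4.1590 = 4.7413 mm/d
Crop demand D = ETc × 7 d = 4.7413 × 7 = 33.189 mm
D − Pe = 33.189 − 16.1 = 17.089 mm
Gross irrigation = 17.089 / 0.92 = 18.575 mm
Volume = 18.575 mm × 142.0 ha × 10 = 26376.5 m³

26380 m³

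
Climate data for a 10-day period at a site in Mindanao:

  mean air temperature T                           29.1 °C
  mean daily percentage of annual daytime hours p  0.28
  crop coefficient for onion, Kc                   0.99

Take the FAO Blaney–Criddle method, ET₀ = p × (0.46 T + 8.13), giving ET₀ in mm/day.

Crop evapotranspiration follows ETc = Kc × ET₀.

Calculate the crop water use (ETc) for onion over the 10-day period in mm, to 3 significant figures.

59.6 mm

ET₀ = 0.28 × (0.46 × 29.1 + 8.13) = 0.28 × 21.516 = 6.0245 mm/d
ETc = Kc × ET₀ = 0.99 × 6.0245 = 5.9643 mm/d
Over 10 days: 5.9643 × 10 = 59.643 mm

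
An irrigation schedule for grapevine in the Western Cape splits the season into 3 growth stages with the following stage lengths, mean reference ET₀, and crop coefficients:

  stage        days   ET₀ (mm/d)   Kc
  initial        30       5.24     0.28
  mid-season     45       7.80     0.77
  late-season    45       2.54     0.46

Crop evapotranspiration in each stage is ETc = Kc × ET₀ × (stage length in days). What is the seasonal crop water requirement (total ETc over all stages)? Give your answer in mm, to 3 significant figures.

367 mm

initial: 0.28 × 5.24 × 30 = 44.02 mm
mid-season: 0.77 × 7.80 × 45 = 270.27 mm
late-season: 0.46 × 2.54 × 45 = 52.58 mm
Seasonal total = 366.87 mm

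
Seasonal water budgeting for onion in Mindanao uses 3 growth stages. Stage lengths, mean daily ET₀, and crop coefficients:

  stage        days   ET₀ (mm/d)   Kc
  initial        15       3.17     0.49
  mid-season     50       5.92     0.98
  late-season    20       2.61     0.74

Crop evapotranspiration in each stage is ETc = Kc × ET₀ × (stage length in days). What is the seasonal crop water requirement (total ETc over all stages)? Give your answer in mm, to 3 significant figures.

initial: 0.49 × 3.17 × 15 = 23.30 mm
mid-season: 0.98 × 5.92 × 50 = 290.08 mm
late-season: 0.74 × 2.61 × 20 = 38.63 mm
Seasonal total = 352.01 mm

352 mm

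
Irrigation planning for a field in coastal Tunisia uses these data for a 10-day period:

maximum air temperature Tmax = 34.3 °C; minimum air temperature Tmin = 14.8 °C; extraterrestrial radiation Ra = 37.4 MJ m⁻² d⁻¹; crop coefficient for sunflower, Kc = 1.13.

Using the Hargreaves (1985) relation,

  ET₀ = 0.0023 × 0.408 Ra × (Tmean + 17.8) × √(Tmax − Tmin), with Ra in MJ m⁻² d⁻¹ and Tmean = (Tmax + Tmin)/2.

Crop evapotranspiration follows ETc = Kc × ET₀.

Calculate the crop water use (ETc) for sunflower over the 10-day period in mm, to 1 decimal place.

Tmean = (34.3 + 14.8)/2 = 24.55 °C
0.408 Ra = 0.408 × 37.4 = 15.2592 mm/d equivalent
ET₀ = 0.0023 × 15.2592 × (24.55 + 17.8) × √19.5 = 0.0023 × 15.2592 × 42.35 × 4.4159 = 6.5635 mm/d
ETc = Kc × ET₀ = 1.13 × 6.5635 = 7.4168 mm/d
Over 10 days: 7.4168 × 10 = 74.168 mm

74.2 mm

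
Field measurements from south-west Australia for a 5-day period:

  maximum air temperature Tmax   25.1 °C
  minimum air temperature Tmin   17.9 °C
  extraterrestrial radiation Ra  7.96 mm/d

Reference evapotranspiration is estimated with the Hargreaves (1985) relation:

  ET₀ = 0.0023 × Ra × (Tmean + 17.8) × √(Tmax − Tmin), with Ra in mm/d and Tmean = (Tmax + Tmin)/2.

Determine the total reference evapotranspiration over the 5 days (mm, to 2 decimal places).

9.65 mm

Tmean = (25.1 + 17.9)/2 = 21.50 °C
ET₀ = 0.0023 × 7.96 × (21.50 + 17.8) × √7.2 = 0.0023 × 7.96 × 39.30 × 2.6833 = 1.9306 mm/d
Over 5 days: 1.9306 × 5 = 9.653 mm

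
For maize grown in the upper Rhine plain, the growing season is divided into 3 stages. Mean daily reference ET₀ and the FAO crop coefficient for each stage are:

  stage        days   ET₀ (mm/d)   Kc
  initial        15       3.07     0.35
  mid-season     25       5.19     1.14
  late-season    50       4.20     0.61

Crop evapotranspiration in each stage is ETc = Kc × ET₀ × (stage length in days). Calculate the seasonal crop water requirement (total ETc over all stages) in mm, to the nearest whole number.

initial: 0.35 × 3.07 × 15 = 16.12 mm
mid-season: 1.14 × 5.19 × 25 = 147.92 mm
late-season: 0.61 × 4.20 × 50 = 128.10 mm
Seasonal total = 292.14 mm

292 mm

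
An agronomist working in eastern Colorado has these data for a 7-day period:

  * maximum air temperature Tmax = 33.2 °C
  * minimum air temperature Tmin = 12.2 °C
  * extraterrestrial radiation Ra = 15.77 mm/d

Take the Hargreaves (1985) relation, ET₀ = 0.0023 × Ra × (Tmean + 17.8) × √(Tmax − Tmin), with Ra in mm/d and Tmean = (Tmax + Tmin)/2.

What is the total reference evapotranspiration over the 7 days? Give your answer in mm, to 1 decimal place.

47.1 mm

Tmean = (33.2 + 12.2)/2 = 22.70 °C
ET₀ = 0.0023 × 15.77 × (22.70 + 17.8) × √21.0 = 0.0023 × 15.77 × 40.50 × 4.5826 = 6.7317 mm/d
Over 7 days: 6.7317 × 7 = 47.122 mm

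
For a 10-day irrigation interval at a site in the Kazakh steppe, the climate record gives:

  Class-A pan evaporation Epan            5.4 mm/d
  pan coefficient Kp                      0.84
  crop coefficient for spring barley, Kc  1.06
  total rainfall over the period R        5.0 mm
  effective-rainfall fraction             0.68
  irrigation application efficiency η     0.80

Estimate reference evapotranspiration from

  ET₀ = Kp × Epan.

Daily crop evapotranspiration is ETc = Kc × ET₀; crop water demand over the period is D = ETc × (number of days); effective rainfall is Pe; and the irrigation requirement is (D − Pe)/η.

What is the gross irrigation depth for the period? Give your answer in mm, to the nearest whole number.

ET₀ = 0.84 × 5.4 = 4.5360 mm/d
ETc = Kc × ET₀ = 1.06 × 4.5360 = 4.8082 mm/d
Crop demand D = ETc × 10 d = 4.8082 × 10 = 48.082 mm
Pe = 0.68 × 5.0 = 3.400 mm
D − Pe = 48.082 − 3.400 = 44.682 mm
Gross irrigation = 44.682 / 0.80 = 55.853 mm

56 mm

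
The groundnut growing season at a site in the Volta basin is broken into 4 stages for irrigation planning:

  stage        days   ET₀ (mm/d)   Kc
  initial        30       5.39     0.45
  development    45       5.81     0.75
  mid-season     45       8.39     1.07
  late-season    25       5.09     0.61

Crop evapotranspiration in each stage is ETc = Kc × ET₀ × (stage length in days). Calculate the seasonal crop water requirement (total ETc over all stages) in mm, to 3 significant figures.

750 mm

initial: 0.45 × 5.39 × 30 = 72.77 mm
development: 0.75 × 5.81 × 45 = 196.09 mm
mid-season: 1.07 × 8.39 × 45 = 403.98 mm
late-season: 0.61 × 5.09 × 25 = 77.62 mm
Seasonal total = 750.46 mm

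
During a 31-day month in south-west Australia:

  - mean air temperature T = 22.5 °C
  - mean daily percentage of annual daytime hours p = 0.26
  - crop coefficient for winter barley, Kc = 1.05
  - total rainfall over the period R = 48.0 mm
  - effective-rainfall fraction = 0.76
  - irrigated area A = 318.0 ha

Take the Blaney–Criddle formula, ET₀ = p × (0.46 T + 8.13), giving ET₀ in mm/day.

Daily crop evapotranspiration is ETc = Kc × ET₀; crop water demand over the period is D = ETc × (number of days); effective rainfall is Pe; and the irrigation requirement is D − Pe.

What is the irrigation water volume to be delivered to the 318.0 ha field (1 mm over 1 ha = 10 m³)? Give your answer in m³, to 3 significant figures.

ET₀ = 0.26 × (0.46 × 22.5 + 8.13) = 0.26 × 18.480 = 4.8048 mm/d
ETc = Kc × ET₀ = 1.05 × 4.8048 = 5.0450 mm/d
Crop demand D = ETc × 31 d = 5.0450 × 31 = 156.395 mm
Pe = 0.76 × 48.0 = 36.480 mm
D − Pe = 156.395 − 36.480 = 119.915 mm
Volume = 119.915 mm × 318.0 ha × 10 = 381329.7 m³

381000 m³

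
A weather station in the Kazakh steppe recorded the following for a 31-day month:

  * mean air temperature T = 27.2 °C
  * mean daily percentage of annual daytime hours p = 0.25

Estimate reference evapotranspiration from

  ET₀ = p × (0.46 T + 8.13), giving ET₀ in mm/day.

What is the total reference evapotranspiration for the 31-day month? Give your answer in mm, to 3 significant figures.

160 mm

ET₀ = 0.25 × (0.46 × 27.2 + 8.13) = 0.25 × 20.642 = 5.1605 mm/d
Monthly total = 5.1605 × 31 = 159.976 mm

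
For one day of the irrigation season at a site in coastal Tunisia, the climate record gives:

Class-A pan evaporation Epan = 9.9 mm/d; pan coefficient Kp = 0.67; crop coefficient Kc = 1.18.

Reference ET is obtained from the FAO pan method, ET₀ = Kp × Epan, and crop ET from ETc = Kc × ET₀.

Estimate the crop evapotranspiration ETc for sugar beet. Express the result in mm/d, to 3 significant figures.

ET₀ = 0.67 × 9.9 = 6.6330 mm/d
ETc = Kc × ET₀ = 1.18 × 6.6330 = 7.8269 mm/d

7.83 mm/d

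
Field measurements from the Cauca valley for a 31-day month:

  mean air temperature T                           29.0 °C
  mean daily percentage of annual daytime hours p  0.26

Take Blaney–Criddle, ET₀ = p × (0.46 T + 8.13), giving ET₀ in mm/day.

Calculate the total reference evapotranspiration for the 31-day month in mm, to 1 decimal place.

ET₀ = 0.26 × (0.46 × 29.0 + 8.13) = 0.26 × 21.470 = 5.5822 mm/d
Monthly total = 5.5822 × 31 = 173.048 mm

173.0 mm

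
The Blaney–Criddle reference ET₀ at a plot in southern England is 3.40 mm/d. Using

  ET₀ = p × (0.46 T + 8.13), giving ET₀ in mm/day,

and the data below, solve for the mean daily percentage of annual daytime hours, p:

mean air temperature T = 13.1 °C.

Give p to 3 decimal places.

p = ET₀ / (0.46 T + 8.13) = 3.40 / (0.46 × 13.1 + 8.13) = 3.40 / 14.156 = 0.2402

0.240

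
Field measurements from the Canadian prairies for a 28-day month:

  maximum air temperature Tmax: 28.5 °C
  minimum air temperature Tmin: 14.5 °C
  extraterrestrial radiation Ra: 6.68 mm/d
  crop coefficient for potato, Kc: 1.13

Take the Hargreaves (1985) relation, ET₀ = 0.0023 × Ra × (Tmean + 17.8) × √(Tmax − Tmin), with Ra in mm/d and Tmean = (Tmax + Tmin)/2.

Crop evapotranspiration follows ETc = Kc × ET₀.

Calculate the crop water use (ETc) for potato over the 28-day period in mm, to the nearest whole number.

Tmean = (28.5 + 14.5)/2 = 21.50 °C
ET₀ = 0.0023 × 6.68 × (21.50 + 17.8) × √14.0 = 0.0023 × 6.68 × 39.30 × 3.7417 = 2.2593 mm/d
ETc = Kc × ET₀ = 1.13 × 2.2593 = 2.5530 mm/d
Over 28 days: 2.5530 × 28 = 71.484 mm

71 mm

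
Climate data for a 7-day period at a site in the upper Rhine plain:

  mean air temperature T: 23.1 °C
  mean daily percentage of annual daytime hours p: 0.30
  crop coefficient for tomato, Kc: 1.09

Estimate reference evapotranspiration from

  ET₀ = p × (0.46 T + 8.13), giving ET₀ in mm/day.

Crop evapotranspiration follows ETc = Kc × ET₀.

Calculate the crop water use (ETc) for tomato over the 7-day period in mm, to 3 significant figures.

42.9 mm

ET₀ = 0.30 × (0.46 × 23.1 + 8.13) = 0.30 × 18.756 = 5.6268 mm/d
ETc = Kc × ET₀ = 1.09 × 5.6268 = 6.1332 mm/d
Over 7 days: 6.1332 × 7 = 42.932 mm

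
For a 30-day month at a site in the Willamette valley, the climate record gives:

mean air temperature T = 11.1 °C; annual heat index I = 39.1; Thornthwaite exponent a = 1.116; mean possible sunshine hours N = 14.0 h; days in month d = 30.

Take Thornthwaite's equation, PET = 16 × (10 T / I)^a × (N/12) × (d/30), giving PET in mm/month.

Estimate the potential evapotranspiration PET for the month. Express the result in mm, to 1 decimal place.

59.8 mm

10T/I = 10 × 11.1 / 39.1 = 2.8389
(10T/I)^a = 2.8389^1.116 = 3.2042
Uncorrected PET = 16 × 3.2042 = 51.267 mm
Correction = (N/12)(d/30) = (14.0/12)(30/30) = 1.1667
PET = 51.267 × 1.1667 = 59.813 mm/month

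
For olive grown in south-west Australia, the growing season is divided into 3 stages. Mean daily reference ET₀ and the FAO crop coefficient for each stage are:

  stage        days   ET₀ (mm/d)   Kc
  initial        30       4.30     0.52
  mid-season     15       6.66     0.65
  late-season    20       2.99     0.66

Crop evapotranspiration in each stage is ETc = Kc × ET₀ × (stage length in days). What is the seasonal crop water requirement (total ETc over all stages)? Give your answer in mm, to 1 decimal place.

171.5 mm

initial: 0.52 × 4.30 × 30 = 67.08 mm
mid-season: 0.65 × 6.66 × 15 = 64.94 mm
late-season: 0.66 × 2.99 × 20 = 39.47 mm
Seasonal total = 171.49 mm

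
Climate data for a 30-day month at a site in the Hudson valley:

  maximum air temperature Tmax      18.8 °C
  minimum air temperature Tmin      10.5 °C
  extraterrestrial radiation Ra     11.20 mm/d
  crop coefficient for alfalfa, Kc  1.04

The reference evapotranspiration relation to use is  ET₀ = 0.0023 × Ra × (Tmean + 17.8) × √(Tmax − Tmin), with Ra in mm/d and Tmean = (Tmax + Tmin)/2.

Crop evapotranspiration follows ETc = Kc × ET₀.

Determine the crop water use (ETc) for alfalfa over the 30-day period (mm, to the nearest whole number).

Tmean = (18.8 + 10.5)/2 = 14.65 °C
ET₀ = 0.0023 × 11.20 × (14.65 + 17.8) × √8.3 = 0.0023 × 11.20 × 32.45 × 2.8810 = 2.4083 mm/d
ETc = Kc × ET₀ = 1.04 × 2.4083 = 2.5046 mm/d
Over 30 days: 2.5046 × 30 = 75.138 mm

75 mm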